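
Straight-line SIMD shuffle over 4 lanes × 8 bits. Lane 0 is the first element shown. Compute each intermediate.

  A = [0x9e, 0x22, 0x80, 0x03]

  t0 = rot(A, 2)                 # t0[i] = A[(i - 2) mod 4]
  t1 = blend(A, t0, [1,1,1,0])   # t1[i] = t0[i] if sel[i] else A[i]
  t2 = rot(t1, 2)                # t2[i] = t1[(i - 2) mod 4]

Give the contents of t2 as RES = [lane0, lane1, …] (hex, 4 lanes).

  t0: 80 03 9e 22
  t1: 80 03 9e 03
  t2: 9e 03 80 03

RES = [0x9e, 0x03, 0x80, 0x03]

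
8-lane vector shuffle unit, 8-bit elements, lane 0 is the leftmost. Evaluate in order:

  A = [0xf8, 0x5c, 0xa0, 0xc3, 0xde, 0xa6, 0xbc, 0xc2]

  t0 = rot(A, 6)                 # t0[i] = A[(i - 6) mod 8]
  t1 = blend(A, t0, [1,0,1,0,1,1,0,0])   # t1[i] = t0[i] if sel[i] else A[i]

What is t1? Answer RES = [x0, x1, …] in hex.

RES = [0xa0, 0x5c, 0xde, 0xc3, 0xbc, 0xc2, 0xbc, 0xc2]

t0 = [0xa0, 0xc3, 0xde, 0xa6, 0xbc, 0xc2, 0xf8, 0x5c]
t1 = [0xa0, 0x5c, 0xde, 0xc3, 0xbc, 0xc2, 0xbc, 0xc2]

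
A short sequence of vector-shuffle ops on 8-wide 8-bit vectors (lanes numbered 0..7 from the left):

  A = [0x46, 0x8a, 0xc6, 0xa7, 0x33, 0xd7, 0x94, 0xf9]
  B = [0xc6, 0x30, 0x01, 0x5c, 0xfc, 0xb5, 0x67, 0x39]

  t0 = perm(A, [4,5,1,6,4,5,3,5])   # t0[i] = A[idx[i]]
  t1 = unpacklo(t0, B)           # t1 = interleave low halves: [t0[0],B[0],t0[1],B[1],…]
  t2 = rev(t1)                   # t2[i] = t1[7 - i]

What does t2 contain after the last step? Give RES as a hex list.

RES = [0x5c, 0x94, 0x01, 0x8a, 0x30, 0xd7, 0xc6, 0x33]

→ t0 |33|d7|8a|94|33|d7|a7|d7|
→ t1 |33|c6|d7|30|8a|01|94|5c|
→ t2 |5c|94|01|8a|30|d7|c6|33|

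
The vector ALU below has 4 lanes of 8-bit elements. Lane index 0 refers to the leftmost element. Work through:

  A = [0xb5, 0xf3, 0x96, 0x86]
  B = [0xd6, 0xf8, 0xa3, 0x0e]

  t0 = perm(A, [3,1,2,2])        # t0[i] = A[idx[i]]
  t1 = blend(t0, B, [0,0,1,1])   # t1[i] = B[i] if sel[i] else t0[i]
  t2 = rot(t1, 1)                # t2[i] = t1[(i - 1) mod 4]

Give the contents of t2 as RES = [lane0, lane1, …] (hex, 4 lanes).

RES = [ 0x0e  0x86  0xf3  0xa3 ]

t0 = [0x86, 0xf3, 0x96, 0x96]
t1 = [0x86, 0xf3, 0xa3, 0x0e]
t2 = [0x0e, 0x86, 0xf3, 0xa3]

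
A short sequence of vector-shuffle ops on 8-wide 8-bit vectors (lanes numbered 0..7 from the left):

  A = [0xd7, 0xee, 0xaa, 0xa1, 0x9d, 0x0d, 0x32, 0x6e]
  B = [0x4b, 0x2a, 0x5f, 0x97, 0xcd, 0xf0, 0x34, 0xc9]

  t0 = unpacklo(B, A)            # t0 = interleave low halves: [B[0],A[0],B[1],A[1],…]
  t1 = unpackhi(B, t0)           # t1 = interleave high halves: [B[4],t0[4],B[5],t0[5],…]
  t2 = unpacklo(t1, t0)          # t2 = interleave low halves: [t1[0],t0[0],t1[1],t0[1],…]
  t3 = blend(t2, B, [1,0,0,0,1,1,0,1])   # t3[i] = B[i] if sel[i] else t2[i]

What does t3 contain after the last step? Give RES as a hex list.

RES = [ 0x4b  0x4b  0x5f  0xd7  0xcd  0xf0  0xaa  0xc9 ]

  t0: 4b d7 2a ee 5f aa 97 a1
  t1: cd 5f f0 aa 34 97 c9 a1
  t2: cd 4b 5f d7 f0 2a aa ee
  t3: 4b 4b 5f d7 cd f0 aa c9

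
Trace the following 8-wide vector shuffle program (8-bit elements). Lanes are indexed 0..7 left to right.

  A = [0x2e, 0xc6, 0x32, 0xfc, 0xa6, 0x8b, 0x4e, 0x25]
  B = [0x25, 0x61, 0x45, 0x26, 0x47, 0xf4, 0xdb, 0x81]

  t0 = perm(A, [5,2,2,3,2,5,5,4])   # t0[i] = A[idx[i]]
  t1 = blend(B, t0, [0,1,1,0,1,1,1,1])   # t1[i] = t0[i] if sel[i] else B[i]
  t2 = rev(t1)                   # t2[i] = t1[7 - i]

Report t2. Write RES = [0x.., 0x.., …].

t0 = [0x8b, 0x32, 0x32, 0xfc, 0x32, 0x8b, 0x8b, 0xa6]
t1 = [0x25, 0x32, 0x32, 0x26, 0x32, 0x8b, 0x8b, 0xa6]
t2 = [0xa6, 0x8b, 0x8b, 0x32, 0x26, 0x32, 0x32, 0x25]

RES = [0xa6, 0x8b, 0x8b, 0x32, 0x26, 0x32, 0x32, 0x25]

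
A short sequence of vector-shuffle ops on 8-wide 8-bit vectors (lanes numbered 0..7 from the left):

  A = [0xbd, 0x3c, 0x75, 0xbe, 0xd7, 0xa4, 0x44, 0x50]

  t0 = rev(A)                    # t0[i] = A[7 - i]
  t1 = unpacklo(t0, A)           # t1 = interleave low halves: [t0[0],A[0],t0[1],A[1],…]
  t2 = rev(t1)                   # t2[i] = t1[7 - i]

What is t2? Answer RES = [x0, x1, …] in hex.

RES = [0xbe, 0xd7, 0x75, 0xa4, 0x3c, 0x44, 0xbd, 0x50]

t0 = [0x50, 0x44, 0xa4, 0xd7, 0xbe, 0x75, 0x3c, 0xbd]
t1 = [0x50, 0xbd, 0x44, 0x3c, 0xa4, 0x75, 0xd7, 0xbe]
t2 = [0xbe, 0xd7, 0x75, 0xa4, 0x3c, 0x44, 0xbd, 0x50]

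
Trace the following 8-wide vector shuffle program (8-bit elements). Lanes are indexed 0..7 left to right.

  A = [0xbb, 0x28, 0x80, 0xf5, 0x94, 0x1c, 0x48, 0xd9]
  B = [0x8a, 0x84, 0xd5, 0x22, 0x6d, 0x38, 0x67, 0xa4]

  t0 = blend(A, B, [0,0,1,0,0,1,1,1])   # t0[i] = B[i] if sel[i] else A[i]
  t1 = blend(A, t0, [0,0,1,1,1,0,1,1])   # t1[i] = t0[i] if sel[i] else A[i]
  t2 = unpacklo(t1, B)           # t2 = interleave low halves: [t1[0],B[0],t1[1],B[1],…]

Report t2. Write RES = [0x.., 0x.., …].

  t0: bb 28 d5 f5 94 38 67 a4
  t1: bb 28 d5 f5 94 1c 67 a4
  t2: bb 8a 28 84 d5 d5 f5 22

RES = [ 0xbb  0x8a  0x28  0x84  0xd5  0xd5  0xf5  0x22 ]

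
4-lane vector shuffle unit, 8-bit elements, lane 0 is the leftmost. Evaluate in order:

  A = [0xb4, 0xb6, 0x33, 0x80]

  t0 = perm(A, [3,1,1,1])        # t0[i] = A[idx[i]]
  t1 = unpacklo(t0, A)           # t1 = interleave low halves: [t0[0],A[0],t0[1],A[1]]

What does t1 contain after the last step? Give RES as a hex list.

RES = [ 0x80  0xb4  0xb6  0xb6 ]

t0 = [0x80, 0xb6, 0xb6, 0xb6]
t1 = [0x80, 0xb4, 0xb6, 0xb6]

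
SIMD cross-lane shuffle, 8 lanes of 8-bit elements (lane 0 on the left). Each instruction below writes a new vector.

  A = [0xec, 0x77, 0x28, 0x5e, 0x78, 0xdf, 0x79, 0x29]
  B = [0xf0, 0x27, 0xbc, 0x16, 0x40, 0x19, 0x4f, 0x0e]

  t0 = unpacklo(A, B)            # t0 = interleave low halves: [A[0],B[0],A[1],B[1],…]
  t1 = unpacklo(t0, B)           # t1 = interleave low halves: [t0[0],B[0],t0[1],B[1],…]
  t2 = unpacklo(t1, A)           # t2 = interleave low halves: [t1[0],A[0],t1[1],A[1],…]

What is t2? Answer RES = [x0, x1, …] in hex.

→ t0 |ec|f0|77|27|28|bc|5e|16|
→ t1 |ec|f0|f0|27|77|bc|27|16|
→ t2 |ec|ec|f0|77|f0|28|27|5e|

RES = [ 0xec  0xec  0xf0  0x77  0xf0  0x28  0x27  0x5e ]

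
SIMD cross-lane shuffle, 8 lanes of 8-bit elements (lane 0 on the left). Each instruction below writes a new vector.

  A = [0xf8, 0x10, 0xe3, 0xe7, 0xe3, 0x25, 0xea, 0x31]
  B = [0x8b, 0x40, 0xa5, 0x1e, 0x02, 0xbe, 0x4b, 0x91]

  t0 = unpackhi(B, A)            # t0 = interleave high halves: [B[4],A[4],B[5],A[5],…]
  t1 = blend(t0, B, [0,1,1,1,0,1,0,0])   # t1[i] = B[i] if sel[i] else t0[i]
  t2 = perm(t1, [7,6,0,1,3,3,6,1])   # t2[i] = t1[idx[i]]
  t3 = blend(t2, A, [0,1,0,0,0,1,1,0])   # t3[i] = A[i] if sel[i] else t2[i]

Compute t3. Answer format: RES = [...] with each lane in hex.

RES = [ 0x31  0x10  0x02  0x40  0x1e  0x25  0xea  0x40 ]

t0 = [0x02, 0xe3, 0xbe, 0x25, 0x4b, 0xea, 0x91, 0x31]
t1 = [0x02, 0x40, 0xa5, 0x1e, 0x4b, 0xbe, 0x91, 0x31]
t2 = [0x31, 0x91, 0x02, 0x40, 0x1e, 0x1e, 0x91, 0x40]
t3 = [0x31, 0x10, 0x02, 0x40, 0x1e, 0x25, 0xea, 0x40]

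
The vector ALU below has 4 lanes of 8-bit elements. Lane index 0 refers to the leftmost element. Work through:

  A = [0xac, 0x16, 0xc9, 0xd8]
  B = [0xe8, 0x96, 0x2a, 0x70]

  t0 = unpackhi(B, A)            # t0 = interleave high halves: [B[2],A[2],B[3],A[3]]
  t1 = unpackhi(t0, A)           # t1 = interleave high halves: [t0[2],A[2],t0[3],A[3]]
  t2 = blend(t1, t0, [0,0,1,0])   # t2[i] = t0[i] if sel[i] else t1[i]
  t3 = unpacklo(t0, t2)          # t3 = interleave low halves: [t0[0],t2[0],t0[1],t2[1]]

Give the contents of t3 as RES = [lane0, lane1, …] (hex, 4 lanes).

RES = [ 0x2a  0x70  0xc9  0xc9 ]

t0 = [0x2a, 0xc9, 0x70, 0xd8]
t1 = [0x70, 0xc9, 0xd8, 0xd8]
t2 = [0x70, 0xc9, 0x70, 0xd8]
t3 = [0x2a, 0x70, 0xc9, 0xc9]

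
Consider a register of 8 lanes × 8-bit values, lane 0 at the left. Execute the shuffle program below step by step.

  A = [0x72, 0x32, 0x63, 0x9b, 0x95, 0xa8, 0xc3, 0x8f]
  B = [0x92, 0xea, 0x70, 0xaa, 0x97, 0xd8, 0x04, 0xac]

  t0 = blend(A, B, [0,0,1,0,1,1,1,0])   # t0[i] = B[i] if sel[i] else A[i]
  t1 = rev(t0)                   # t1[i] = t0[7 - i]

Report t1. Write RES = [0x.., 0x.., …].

→ t0 |72|32|70|9b|97|d8|04|8f|
→ t1 |8f|04|d8|97|9b|70|32|72|

RES = [0x8f, 0x04, 0xd8, 0x97, 0x9b, 0x70, 0x32, 0x72]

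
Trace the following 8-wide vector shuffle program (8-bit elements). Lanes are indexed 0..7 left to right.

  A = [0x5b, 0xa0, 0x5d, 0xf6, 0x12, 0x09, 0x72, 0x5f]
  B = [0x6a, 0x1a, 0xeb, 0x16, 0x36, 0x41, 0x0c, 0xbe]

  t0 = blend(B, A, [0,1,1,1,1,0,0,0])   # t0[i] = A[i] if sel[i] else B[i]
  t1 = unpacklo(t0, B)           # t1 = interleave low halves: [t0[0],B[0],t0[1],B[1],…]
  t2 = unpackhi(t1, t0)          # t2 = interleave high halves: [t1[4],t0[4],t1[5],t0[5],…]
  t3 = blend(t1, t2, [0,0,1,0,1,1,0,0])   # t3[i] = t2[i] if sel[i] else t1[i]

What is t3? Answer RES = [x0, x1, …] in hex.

RES = [ 0x6a  0x6a  0xeb  0x1a  0xf6  0x0c  0xf6  0x16 ]

→ t0 |6a|a0|5d|f6|12|41|0c|be|
→ t1 |6a|6a|a0|1a|5d|eb|f6|16|
→ t2 |5d|12|eb|41|f6|0c|16|be|
→ t3 |6a|6a|eb|1a|f6|0c|f6|16|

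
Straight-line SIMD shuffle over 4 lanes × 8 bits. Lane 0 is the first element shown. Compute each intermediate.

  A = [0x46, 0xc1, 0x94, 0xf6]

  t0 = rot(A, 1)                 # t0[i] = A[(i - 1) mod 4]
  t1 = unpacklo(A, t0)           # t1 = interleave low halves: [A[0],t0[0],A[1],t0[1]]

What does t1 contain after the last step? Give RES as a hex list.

RES = [ 0x46  0xf6  0xc1  0x46 ]

t0 = [0xf6, 0x46, 0xc1, 0x94]
t1 = [0x46, 0xf6, 0xc1, 0x46]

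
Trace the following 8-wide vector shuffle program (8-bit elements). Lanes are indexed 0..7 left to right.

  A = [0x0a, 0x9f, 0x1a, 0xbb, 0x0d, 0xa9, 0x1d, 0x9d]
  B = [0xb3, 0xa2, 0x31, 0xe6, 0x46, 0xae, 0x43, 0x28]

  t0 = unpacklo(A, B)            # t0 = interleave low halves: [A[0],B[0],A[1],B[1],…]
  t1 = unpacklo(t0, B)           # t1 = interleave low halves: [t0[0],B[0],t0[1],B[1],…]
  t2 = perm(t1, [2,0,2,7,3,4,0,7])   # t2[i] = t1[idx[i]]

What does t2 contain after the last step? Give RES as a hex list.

→ t0 |0a|b3|9f|a2|1a|31|bb|e6|
→ t1 |0a|b3|b3|a2|9f|31|a2|e6|
→ t2 |b3|0a|b3|e6|a2|9f|0a|e6|

RES = [0xb3, 0x0a, 0xb3, 0xe6, 0xa2, 0x9f, 0x0a, 0xe6]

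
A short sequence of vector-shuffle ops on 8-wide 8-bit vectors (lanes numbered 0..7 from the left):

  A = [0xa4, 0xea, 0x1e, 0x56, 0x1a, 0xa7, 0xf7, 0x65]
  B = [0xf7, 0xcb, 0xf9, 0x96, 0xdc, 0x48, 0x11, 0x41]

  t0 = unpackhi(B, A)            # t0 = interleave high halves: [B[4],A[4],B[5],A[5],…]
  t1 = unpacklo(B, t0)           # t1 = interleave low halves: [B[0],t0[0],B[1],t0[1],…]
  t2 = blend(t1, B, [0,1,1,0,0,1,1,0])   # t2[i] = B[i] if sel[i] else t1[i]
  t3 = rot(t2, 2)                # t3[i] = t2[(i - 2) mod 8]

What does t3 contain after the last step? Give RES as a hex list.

RES = [ 0x11  0xa7  0xf7  0xcb  0xf9  0x1a  0xf9  0x48 ]

  t0: dc 1a 48 a7 11 f7 41 65
  t1: f7 dc cb 1a f9 48 96 a7
  t2: f7 cb f9 1a f9 48 11 a7
  t3: 11 a7 f7 cb f9 1a f9 48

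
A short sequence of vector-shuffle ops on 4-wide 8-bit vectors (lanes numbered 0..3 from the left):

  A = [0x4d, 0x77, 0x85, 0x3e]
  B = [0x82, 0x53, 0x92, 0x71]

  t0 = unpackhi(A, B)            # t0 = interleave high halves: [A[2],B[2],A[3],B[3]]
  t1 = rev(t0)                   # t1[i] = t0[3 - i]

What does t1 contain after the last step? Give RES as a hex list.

t0 = [0x85, 0x92, 0x3e, 0x71]
t1 = [0x71, 0x3e, 0x92, 0x85]

RES = [0x71, 0x3e, 0x92, 0x85]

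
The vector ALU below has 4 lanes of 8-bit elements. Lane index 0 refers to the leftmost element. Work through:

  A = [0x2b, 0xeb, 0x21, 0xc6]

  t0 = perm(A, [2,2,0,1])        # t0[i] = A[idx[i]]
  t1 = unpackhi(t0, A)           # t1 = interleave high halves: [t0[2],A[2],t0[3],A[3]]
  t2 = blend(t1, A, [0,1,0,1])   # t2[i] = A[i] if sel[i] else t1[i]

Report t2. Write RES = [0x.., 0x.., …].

RES = [0x2b, 0xeb, 0xeb, 0xc6]

→ t0 |21|21|2b|eb|
→ t1 |2b|21|eb|c6|
→ t2 |2b|eb|eb|c6|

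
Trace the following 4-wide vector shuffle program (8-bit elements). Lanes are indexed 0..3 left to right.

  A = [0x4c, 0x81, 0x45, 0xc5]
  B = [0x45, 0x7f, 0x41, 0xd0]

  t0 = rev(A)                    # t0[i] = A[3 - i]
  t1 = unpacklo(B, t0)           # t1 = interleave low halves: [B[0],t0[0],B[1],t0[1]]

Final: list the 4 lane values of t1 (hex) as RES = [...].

RES = [ 0x45  0xc5  0x7f  0x45 ]

→ t0 |c5|45|81|4c|
→ t1 |45|c5|7f|45|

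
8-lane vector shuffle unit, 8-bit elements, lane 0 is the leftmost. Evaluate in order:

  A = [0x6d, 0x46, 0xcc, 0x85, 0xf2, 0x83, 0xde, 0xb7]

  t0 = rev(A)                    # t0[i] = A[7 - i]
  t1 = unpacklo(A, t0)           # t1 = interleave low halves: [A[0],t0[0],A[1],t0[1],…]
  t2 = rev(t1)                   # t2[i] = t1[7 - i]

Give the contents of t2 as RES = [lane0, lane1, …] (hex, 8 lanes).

RES = [0xf2, 0x85, 0x83, 0xcc, 0xde, 0x46, 0xb7, 0x6d]

  t0: b7 de 83 f2 85 cc 46 6d
  t1: 6d b7 46 de cc 83 85 f2
  t2: f2 85 83 cc de 46 b7 6d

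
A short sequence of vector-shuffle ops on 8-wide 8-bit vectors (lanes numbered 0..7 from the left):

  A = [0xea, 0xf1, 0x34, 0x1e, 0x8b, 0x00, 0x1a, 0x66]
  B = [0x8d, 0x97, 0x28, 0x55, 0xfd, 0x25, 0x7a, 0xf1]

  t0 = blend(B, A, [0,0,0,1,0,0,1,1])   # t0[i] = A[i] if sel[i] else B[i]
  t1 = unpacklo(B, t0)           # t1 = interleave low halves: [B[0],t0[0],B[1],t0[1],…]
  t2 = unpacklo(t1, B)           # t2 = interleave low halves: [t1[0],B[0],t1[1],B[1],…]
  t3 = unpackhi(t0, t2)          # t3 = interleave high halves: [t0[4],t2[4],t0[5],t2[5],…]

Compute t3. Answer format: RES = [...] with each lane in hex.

t0 = [0x8d, 0x97, 0x28, 0x1e, 0xfd, 0x25, 0x1a, 0x66]
t1 = [0x8d, 0x8d, 0x97, 0x97, 0x28, 0x28, 0x55, 0x1e]
t2 = [0x8d, 0x8d, 0x8d, 0x97, 0x97, 0x28, 0x97, 0x55]
t3 = [0xfd, 0x97, 0x25, 0x28, 0x1a, 0x97, 0x66, 0x55]

RES = [0xfd, 0x97, 0x25, 0x28, 0x1a, 0x97, 0x66, 0x55]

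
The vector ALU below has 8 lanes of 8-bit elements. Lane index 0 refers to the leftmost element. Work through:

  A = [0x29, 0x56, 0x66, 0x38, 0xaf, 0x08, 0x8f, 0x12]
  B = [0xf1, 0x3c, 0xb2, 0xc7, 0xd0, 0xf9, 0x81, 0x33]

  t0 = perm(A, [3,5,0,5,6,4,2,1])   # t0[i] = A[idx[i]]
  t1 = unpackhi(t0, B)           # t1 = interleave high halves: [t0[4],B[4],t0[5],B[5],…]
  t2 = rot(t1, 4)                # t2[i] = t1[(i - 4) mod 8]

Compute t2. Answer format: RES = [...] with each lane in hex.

→ t0 |38|08|29|08|8f|af|66|56|
→ t1 |8f|d0|af|f9|66|81|56|33|
→ t2 |66|81|56|33|8f|d0|af|f9|

RES = [0x66, 0x81, 0x56, 0x33, 0x8f, 0xd0, 0xaf, 0xf9]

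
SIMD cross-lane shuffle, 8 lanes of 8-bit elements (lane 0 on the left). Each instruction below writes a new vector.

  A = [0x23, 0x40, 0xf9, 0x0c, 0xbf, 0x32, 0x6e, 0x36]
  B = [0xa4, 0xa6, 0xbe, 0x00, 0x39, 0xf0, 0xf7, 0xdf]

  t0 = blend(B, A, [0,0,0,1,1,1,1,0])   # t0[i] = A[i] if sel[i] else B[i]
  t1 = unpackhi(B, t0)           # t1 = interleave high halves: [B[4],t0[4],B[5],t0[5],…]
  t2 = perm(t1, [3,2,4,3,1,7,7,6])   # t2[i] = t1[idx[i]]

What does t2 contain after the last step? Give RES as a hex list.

  t0: a4 a6 be 0c bf 32 6e df
  t1: 39 bf f0 32 f7 6e df df
  t2: 32 f0 f7 32 bf df df df

RES = [ 0x32  0xf0  0xf7  0x32  0xbf  0xdf  0xdf  0xdf ]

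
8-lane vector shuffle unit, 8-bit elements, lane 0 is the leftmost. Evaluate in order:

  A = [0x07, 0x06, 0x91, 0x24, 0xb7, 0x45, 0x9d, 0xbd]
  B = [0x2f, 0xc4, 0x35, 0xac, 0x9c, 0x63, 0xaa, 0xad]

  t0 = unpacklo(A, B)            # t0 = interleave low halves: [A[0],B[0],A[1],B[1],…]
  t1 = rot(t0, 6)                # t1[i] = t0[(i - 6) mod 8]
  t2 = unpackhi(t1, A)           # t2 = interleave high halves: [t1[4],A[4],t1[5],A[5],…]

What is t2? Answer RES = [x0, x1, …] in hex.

RES = [ 0x24  0xb7  0xac  0x45  0x07  0x9d  0x2f  0xbd ]

t0 = [0x07, 0x2f, 0x06, 0xc4, 0x91, 0x35, 0x24, 0xac]
t1 = [0x06, 0xc4, 0x91, 0x35, 0x24, 0xac, 0x07, 0x2f]
t2 = [0x24, 0xb7, 0xac, 0x45, 0x07, 0x9d, 0x2f, 0xbd]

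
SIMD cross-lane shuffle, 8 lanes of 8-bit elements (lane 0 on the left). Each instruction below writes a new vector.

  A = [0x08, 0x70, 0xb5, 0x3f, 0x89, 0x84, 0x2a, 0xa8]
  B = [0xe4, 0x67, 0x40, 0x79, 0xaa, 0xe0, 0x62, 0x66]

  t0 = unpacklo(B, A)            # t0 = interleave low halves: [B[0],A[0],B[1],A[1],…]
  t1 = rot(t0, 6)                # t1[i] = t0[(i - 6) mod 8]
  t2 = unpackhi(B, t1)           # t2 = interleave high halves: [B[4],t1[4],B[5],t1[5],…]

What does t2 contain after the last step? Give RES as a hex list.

RES = [0xaa, 0x79, 0xe0, 0x3f, 0x62, 0xe4, 0x66, 0x08]

→ t0 |e4|08|67|70|40|b5|79|3f|
→ t1 |67|70|40|b5|79|3f|e4|08|
→ t2 |aa|79|e0|3f|62|e4|66|08|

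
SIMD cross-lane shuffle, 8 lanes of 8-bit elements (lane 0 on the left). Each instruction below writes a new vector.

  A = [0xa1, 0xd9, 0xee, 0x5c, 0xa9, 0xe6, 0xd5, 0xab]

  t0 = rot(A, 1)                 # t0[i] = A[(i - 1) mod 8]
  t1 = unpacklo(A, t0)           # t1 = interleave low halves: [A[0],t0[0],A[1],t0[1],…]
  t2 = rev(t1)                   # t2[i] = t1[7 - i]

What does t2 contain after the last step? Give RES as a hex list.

→ t0 |ab|a1|d9|ee|5c|a9|e6|d5|
→ t1 |a1|ab|d9|a1|ee|d9|5c|ee|
→ t2 |ee|5c|d9|ee|a1|d9|ab|a1|

RES = [0xee, 0x5c, 0xd9, 0xee, 0xa1, 0xd9, 0xab, 0xa1]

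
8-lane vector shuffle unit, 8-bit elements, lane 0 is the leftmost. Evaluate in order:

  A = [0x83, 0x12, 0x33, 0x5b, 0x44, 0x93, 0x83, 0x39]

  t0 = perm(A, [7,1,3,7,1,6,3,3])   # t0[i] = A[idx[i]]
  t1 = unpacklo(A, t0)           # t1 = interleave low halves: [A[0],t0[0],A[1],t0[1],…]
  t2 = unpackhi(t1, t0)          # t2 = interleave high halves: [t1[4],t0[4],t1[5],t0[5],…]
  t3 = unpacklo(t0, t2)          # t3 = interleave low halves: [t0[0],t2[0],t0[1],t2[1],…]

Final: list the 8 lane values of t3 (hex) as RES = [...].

RES = [0x39, 0x33, 0x12, 0x12, 0x5b, 0x5b, 0x39, 0x83]

→ t0 |39|12|5b|39|12|83|5b|5b|
→ t1 |83|39|12|12|33|5b|5b|39|
→ t2 |33|12|5b|83|5b|5b|39|5b|
→ t3 |39|33|12|12|5b|5b|39|83|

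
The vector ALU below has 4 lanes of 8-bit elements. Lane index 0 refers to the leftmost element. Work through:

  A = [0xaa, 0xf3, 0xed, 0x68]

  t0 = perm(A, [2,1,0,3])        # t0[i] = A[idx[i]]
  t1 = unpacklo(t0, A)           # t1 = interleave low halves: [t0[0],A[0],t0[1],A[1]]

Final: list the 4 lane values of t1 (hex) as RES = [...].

RES = [0xed, 0xaa, 0xf3, 0xf3]

  t0: ed f3 aa 68
  t1: ed aa f3 f3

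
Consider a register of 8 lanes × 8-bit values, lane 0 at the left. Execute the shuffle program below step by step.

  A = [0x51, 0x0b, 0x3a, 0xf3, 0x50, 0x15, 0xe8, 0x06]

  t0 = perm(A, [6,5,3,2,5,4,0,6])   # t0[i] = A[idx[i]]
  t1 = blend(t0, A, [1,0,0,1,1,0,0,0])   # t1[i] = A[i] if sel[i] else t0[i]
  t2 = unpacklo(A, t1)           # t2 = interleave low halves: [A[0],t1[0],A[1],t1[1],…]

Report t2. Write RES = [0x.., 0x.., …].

→ t0 |e8|15|f3|3a|15|50|51|e8|
→ t1 |51|15|f3|f3|50|50|51|e8|
→ t2 |51|51|0b|15|3a|f3|f3|f3|

RES = [0x51, 0x51, 0x0b, 0x15, 0x3a, 0xf3, 0xf3, 0xf3]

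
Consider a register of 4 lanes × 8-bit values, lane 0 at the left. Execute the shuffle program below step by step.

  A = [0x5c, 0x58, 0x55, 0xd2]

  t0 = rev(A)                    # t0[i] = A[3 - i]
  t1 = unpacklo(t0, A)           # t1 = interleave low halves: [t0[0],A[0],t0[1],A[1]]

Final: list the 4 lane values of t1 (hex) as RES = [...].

RES = [0xd2, 0x5c, 0x55, 0x58]

→ t0 |d2|55|58|5c|
→ t1 |d2|5c|55|58|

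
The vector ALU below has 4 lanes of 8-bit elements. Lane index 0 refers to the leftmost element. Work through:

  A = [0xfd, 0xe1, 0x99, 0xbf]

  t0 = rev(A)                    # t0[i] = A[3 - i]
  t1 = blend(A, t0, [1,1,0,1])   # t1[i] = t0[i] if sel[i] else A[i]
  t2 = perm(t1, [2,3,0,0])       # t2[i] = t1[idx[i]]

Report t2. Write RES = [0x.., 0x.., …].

  t0: bf 99 e1 fd
  t1: bf 99 99 fd
  t2: 99 fd bf bf

RES = [ 0x99  0xfd  0xbf  0xbf ]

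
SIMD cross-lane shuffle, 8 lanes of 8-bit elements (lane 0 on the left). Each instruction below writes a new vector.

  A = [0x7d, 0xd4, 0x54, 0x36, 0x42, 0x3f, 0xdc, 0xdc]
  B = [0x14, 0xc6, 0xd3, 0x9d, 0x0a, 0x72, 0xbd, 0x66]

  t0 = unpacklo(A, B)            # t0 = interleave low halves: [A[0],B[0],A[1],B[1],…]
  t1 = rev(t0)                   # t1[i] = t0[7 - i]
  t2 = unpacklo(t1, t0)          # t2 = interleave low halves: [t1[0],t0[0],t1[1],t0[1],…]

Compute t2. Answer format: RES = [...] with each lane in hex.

RES = [0x9d, 0x7d, 0x36, 0x14, 0xd3, 0xd4, 0x54, 0xc6]

  t0: 7d 14 d4 c6 54 d3 36 9d
  t1: 9d 36 d3 54 c6 d4 14 7d
  t2: 9d 7d 36 14 d3 d4 54 c6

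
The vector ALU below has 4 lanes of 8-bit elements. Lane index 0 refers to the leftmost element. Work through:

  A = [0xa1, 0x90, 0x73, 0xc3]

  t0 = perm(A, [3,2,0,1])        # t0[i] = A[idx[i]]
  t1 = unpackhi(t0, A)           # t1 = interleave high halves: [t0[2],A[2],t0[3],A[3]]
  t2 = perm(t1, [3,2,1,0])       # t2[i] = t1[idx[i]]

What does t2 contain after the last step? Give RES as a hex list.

  t0: c3 73 a1 90
  t1: a1 73 90 c3
  t2: c3 90 73 a1

RES = [0xc3, 0x90, 0x73, 0xa1]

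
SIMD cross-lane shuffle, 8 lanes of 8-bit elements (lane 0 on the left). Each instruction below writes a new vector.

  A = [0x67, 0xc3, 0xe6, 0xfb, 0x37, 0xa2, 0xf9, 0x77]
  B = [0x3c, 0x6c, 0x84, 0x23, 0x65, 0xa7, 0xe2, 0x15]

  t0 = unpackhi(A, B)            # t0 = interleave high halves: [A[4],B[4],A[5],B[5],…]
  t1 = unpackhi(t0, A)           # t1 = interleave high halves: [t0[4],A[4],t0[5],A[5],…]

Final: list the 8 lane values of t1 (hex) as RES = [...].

RES = [0xf9, 0x37, 0xe2, 0xa2, 0x77, 0xf9, 0x15, 0x77]

t0 = [0x37, 0x65, 0xa2, 0xa7, 0xf9, 0xe2, 0x77, 0x15]
t1 = [0xf9, 0x37, 0xe2, 0xa2, 0x77, 0xf9, 0x15, 0x77]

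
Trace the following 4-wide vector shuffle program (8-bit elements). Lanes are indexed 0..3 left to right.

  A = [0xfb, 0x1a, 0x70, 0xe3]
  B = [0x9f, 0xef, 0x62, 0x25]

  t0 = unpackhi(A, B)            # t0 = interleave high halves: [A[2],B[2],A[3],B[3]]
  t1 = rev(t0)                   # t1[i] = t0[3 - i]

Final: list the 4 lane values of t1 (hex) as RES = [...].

RES = [ 0x25  0xe3  0x62  0x70 ]

→ t0 |70|62|e3|25|
→ t1 |25|e3|62|70|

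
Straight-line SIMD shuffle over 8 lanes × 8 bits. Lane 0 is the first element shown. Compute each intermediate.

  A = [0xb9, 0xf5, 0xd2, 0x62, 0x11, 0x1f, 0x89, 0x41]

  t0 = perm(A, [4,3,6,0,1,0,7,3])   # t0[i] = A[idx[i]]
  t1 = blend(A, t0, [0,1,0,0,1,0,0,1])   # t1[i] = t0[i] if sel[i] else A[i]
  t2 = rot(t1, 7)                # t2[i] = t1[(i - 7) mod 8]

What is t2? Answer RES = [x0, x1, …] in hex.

→ t0 |11|62|89|b9|f5|b9|41|62|
→ t1 |b9|62|d2|62|f5|1f|89|62|
→ t2 |62|d2|62|f5|1f|89|62|b9|

RES = [ 0x62  0xd2  0x62  0xf5  0x1f  0x89  0x62  0xb9 ]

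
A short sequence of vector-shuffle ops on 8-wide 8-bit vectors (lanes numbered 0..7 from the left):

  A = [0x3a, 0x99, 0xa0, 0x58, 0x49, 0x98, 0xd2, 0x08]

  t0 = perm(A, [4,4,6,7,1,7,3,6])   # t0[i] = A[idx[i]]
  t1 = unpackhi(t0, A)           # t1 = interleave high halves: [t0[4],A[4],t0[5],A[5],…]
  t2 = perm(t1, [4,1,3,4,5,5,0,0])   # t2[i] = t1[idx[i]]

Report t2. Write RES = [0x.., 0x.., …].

RES = [0x58, 0x49, 0x98, 0x58, 0xd2, 0xd2, 0x99, 0x99]

t0 = [0x49, 0x49, 0xd2, 0x08, 0x99, 0x08, 0x58, 0xd2]
t1 = [0x99, 0x49, 0x08, 0x98, 0x58, 0xd2, 0xd2, 0x08]
t2 = [0x58, 0x49, 0x98, 0x58, 0xd2, 0xd2, 0x99, 0x99]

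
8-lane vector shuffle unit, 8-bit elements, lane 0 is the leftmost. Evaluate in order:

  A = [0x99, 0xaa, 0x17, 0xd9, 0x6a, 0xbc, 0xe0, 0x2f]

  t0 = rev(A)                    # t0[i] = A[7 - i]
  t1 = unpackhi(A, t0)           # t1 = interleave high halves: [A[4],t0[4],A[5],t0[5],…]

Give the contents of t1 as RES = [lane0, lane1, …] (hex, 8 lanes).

RES = [0x6a, 0xd9, 0xbc, 0x17, 0xe0, 0xaa, 0x2f, 0x99]

→ t0 |2f|e0|bc|6a|d9|17|aa|99|
→ t1 |6a|d9|bc|17|e0|aa|2f|99|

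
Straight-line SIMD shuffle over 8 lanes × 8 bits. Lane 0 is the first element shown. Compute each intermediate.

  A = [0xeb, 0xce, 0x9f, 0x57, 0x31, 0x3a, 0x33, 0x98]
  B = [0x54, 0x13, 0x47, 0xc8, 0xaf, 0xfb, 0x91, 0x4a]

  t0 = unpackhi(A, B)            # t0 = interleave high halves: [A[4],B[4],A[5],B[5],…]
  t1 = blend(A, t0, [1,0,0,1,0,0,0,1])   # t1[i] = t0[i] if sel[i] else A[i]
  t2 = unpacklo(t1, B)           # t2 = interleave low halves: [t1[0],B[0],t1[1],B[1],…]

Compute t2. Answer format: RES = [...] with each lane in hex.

RES = [ 0x31  0x54  0xce  0x13  0x9f  0x47  0xfb  0xc8 ]

→ t0 |31|af|3a|fb|33|91|98|4a|
→ t1 |31|ce|9f|fb|31|3a|33|4a|
→ t2 |31|54|ce|13|9f|47|fb|c8|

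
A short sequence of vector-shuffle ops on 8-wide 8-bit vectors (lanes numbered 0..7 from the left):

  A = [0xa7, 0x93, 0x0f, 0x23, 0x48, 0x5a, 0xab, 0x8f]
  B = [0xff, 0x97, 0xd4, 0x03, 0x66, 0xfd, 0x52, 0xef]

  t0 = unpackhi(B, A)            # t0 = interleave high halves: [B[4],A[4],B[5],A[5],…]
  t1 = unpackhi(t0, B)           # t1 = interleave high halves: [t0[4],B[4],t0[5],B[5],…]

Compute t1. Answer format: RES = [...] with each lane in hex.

→ t0 |66|48|fd|5a|52|ab|ef|8f|
→ t1 |52|66|ab|fd|ef|52|8f|ef|

RES = [0x52, 0x66, 0xab, 0xfd, 0xef, 0x52, 0x8f, 0xef]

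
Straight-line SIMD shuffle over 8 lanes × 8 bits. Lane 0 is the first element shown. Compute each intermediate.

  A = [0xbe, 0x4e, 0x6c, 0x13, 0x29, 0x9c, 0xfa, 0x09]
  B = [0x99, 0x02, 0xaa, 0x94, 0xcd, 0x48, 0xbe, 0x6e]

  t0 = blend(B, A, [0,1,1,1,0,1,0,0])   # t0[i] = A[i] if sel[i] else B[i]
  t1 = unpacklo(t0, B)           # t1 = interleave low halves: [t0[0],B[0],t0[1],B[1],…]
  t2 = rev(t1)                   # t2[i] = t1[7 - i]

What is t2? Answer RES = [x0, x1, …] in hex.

RES = [0x94, 0x13, 0xaa, 0x6c, 0x02, 0x4e, 0x99, 0x99]

  t0: 99 4e 6c 13 cd 9c be 6e
  t1: 99 99 4e 02 6c aa 13 94
  t2: 94 13 aa 6c 02 4e 99 99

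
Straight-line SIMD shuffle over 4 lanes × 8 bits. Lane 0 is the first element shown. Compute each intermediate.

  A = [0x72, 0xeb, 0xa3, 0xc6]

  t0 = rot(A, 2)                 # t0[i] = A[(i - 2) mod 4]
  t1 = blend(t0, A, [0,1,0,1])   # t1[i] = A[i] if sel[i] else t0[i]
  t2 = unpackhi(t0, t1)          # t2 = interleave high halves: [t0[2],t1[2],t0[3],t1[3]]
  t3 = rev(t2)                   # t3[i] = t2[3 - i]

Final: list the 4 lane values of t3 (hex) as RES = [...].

→ t0 |a3|c6|72|eb|
→ t1 |a3|eb|72|c6|
→ t2 |72|72|eb|c6|
→ t3 |c6|eb|72|72|

RES = [ 0xc6  0xeb  0x72  0x72 ]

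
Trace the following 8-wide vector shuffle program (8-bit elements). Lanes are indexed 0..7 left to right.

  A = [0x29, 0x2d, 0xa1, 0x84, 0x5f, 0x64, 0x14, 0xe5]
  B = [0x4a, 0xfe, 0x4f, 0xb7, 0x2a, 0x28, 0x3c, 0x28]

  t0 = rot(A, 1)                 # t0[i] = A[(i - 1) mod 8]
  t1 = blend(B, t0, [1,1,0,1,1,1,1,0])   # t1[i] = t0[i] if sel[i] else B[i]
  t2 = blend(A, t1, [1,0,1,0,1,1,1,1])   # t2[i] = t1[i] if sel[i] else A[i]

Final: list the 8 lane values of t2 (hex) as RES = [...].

RES = [ 0xe5  0x2d  0x4f  0x84  0x84  0x5f  0x64  0x28 ]

  t0: e5 29 2d a1 84 5f 64 14
  t1: e5 29 4f a1 84 5f 64 28
  t2: e5 2d 4f 84 84 5f 64 28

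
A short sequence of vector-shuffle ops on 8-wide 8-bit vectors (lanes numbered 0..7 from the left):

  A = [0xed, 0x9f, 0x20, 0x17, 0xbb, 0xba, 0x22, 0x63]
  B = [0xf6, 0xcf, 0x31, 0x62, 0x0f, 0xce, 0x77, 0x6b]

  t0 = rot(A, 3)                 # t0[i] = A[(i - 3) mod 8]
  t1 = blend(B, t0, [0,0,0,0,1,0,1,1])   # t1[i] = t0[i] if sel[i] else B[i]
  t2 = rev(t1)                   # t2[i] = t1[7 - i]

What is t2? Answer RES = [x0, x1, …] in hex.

RES = [0xbb, 0x17, 0xce, 0x9f, 0x62, 0x31, 0xcf, 0xf6]

  t0: ba 22 63 ed 9f 20 17 bb
  t1: f6 cf 31 62 9f ce 17 bb
  t2: bb 17 ce 9f 62 31 cf f6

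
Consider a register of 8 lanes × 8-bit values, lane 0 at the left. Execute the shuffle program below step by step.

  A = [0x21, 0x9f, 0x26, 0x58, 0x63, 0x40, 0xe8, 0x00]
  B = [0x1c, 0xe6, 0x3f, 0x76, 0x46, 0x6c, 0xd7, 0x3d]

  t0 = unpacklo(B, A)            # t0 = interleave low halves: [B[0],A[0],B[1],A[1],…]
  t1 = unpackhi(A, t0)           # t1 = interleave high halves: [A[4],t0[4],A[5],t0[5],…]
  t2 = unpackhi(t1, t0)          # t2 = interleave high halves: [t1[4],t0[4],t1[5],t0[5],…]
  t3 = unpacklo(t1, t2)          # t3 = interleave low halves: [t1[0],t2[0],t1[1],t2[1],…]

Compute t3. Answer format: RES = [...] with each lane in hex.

→ t0 |1c|21|e6|9f|3f|26|76|58|
→ t1 |63|3f|40|26|e8|76|00|58|
→ t2 |e8|3f|76|26|00|76|58|58|
→ t3 |63|e8|3f|3f|40|76|26|26|

RES = [ 0x63  0xe8  0x3f  0x3f  0x40  0x76  0x26  0x26 ]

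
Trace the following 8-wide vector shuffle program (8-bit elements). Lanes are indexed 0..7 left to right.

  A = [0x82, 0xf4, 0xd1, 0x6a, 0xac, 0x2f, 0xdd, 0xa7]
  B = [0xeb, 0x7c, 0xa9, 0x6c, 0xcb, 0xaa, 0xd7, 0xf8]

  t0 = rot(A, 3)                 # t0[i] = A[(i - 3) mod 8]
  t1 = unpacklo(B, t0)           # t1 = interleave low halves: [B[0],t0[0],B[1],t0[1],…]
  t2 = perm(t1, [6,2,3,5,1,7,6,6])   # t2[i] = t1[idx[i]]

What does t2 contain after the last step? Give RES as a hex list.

→ t0 |2f|dd|a7|82|f4|d1|6a|ac|
→ t1 |eb|2f|7c|dd|a9|a7|6c|82|
→ t2 |6c|7c|dd|a7|2f|82|6c|6c|

RES = [ 0x6c  0x7c  0xdd  0xa7  0x2f  0x82  0x6c  0x6c ]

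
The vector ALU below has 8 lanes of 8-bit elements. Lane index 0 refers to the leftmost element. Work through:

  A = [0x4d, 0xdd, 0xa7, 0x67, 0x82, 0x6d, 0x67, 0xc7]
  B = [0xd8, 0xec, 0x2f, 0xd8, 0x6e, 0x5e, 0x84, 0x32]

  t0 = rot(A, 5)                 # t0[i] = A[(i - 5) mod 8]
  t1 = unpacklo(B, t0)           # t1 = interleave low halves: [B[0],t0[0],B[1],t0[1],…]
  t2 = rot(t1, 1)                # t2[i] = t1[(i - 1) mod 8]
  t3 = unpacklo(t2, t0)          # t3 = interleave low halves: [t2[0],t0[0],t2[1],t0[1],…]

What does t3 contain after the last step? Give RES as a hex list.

RES = [0x67, 0x67, 0xd8, 0x82, 0x67, 0x6d, 0xec, 0x67]

→ t0 |67|82|6d|67|c7|4d|dd|a7|
→ t1 |d8|67|ec|82|2f|6d|d8|67|
→ t2 |67|d8|67|ec|82|2f|6d|d8|
→ t3 |67|67|d8|82|67|6d|ec|67|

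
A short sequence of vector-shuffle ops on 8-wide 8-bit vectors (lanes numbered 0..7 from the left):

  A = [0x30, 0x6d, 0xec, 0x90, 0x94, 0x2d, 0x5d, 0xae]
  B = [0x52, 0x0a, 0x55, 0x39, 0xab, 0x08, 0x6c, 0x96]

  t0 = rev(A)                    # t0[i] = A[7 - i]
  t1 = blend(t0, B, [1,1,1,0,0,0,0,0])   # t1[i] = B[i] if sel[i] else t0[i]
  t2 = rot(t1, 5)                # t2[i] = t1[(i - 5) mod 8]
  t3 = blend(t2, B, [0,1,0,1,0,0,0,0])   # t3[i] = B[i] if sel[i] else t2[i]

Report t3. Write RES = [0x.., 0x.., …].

→ t0 |ae|5d|2d|94|90|ec|6d|30|
→ t1 |52|0a|55|94|90|ec|6d|30|
→ t2 |94|90|ec|6d|30|52|0a|55|
→ t3 |94|0a|ec|39|30|52|0a|55|

RES = [0x94, 0x0a, 0xec, 0x39, 0x30, 0x52, 0x0a, 0x55]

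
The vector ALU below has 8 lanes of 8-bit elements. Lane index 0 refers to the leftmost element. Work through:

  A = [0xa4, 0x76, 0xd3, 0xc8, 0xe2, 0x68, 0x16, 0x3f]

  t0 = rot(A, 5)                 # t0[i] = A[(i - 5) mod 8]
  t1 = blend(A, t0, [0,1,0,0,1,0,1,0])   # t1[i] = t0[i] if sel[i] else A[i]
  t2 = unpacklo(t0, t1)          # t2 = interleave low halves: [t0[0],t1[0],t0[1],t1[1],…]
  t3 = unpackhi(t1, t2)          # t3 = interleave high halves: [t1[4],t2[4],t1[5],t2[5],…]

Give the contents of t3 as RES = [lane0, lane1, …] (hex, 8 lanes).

RES = [0x3f, 0x68, 0x68, 0xd3, 0x76, 0x16, 0x3f, 0xc8]

t0 = [0xc8, 0xe2, 0x68, 0x16, 0x3f, 0xa4, 0x76, 0xd3]
t1 = [0xa4, 0xe2, 0xd3, 0xc8, 0x3f, 0x68, 0x76, 0x3f]
t2 = [0xc8, 0xa4, 0xe2, 0xe2, 0x68, 0xd3, 0x16, 0xc8]
t3 = [0x3f, 0x68, 0x68, 0xd3, 0x76, 0x16, 0x3f, 0xc8]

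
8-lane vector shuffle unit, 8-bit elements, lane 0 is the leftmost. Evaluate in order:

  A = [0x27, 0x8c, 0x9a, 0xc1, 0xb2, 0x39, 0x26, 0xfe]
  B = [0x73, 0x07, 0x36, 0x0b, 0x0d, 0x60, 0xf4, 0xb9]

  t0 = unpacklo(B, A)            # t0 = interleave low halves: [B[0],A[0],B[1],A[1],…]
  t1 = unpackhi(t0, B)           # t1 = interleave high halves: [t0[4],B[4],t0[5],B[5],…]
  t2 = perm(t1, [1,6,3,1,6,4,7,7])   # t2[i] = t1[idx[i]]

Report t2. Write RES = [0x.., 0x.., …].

  t0: 73 27 07 8c 36 9a 0b c1
  t1: 36 0d 9a 60 0b f4 c1 b9
  t2: 0d c1 60 0d c1 0b b9 b9

RES = [ 0x0d  0xc1  0x60  0x0d  0xc1  0x0b  0xb9  0xb9 ]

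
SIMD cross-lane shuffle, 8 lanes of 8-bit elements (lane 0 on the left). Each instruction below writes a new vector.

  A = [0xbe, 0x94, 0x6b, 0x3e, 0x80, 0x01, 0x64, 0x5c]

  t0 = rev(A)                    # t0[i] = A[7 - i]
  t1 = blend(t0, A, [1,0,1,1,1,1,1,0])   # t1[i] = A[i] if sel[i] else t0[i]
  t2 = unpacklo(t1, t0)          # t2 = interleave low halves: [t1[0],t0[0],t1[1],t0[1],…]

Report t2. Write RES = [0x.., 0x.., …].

RES = [ 0xbe  0x5c  0x64  0x64  0x6b  0x01  0x3e  0x80 ]

→ t0 |5c|64|01|80|3e|6b|94|be|
→ t1 |be|64|6b|3e|80|01|64|be|
→ t2 |be|5c|64|64|6b|01|3e|80|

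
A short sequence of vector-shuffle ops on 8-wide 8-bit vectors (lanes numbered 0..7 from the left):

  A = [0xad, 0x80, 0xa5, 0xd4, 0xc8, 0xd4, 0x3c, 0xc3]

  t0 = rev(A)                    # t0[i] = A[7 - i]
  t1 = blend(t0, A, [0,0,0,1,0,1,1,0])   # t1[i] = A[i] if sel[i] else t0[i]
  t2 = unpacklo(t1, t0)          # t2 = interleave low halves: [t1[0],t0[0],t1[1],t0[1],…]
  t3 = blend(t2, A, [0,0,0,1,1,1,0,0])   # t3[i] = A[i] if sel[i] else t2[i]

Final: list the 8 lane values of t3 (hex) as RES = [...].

RES = [ 0xc3  0xc3  0x3c  0xd4  0xc8  0xd4  0xd4  0xc8 ]

  t0: c3 3c d4 c8 d4 a5 80 ad
  t1: c3 3c d4 d4 d4 d4 3c ad
  t2: c3 c3 3c 3c d4 d4 d4 c8
  t3: c3 c3 3c d4 c8 d4 d4 c8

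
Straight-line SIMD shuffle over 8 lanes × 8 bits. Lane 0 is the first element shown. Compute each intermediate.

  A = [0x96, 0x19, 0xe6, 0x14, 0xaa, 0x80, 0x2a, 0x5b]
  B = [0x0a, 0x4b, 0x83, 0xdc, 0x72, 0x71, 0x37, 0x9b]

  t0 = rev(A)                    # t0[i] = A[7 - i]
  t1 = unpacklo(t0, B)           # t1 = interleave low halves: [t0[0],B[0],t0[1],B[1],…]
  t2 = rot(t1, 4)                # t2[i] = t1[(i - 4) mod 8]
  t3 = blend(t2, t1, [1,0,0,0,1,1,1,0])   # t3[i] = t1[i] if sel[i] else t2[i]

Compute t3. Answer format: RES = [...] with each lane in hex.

RES = [0x5b, 0x83, 0xaa, 0xdc, 0x80, 0x83, 0xaa, 0x4b]

→ t0 |5b|2a|80|aa|14|e6|19|96|
→ t1 |5b|0a|2a|4b|80|83|aa|dc|
→ t2 |80|83|aa|dc|5b|0a|2a|4b|
→ t3 |5b|83|aa|dc|80|83|aa|4b|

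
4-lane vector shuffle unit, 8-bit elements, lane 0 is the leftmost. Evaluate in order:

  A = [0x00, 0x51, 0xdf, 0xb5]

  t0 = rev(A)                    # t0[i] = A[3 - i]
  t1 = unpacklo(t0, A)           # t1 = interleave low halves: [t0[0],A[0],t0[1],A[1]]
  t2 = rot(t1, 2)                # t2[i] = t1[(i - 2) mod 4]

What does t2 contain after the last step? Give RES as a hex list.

→ t0 |b5|df|51|00|
→ t1 |b5|00|df|51|
→ t2 |df|51|b5|00|

RES = [ 0xdf  0x51  0xb5  0x00 ]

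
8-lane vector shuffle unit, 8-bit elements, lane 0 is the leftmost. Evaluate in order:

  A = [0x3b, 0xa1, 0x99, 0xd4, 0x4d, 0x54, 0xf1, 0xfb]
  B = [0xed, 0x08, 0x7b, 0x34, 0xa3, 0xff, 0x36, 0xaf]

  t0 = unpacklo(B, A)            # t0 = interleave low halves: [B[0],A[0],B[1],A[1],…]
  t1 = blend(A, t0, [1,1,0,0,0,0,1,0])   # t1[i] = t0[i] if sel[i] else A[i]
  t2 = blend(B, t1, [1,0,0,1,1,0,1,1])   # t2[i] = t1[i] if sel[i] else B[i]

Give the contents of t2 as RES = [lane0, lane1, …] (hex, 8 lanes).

RES = [0xed, 0x08, 0x7b, 0xd4, 0x4d, 0xff, 0x34, 0xfb]

t0 = [0xed, 0x3b, 0x08, 0xa1, 0x7b, 0x99, 0x34, 0xd4]
t1 = [0xed, 0x3b, 0x99, 0xd4, 0x4d, 0x54, 0x34, 0xfb]
t2 = [0xed, 0x08, 0x7b, 0xd4, 0x4d, 0xff, 0x34, 0xfb]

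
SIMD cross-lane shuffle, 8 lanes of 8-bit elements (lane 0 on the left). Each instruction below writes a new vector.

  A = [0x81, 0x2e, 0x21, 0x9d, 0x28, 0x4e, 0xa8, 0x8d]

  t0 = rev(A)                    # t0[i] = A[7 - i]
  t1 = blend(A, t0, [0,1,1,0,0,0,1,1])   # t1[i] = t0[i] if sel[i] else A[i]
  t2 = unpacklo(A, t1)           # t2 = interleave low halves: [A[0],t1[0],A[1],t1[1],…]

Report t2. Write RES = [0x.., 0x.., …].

  t0: 8d a8 4e 28 9d 21 2e 81
  t1: 81 a8 4e 9d 28 4e 2e 81
  t2: 81 81 2e a8 21 4e 9d 9d

RES = [ 0x81  0x81  0x2e  0xa8  0x21  0x4e  0x9d  0x9d ]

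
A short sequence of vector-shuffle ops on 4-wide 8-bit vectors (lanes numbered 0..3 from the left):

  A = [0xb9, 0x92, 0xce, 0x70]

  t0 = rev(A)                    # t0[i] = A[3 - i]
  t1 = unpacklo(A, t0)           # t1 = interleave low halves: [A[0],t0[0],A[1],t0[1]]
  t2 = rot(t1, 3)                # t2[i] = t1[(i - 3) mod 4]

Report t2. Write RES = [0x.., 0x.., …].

RES = [ 0x70  0x92  0xce  0xb9 ]

  t0: 70 ce 92 b9
  t1: b9 70 92 ce
  t2: 70 92 ce b9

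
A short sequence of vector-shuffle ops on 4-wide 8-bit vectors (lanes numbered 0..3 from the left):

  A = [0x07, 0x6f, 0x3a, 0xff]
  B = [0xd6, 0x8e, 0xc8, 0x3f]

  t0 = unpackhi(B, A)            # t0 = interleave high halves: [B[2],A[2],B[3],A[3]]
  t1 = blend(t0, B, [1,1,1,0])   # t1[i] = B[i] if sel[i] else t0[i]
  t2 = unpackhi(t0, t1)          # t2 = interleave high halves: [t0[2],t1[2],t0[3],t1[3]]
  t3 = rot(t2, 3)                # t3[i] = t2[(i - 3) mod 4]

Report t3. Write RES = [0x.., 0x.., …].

  t0: c8 3a 3f ff
  t1: d6 8e c8 ff
  t2: 3f c8 ff ff
  t3: c8 ff ff 3f

RES = [ 0xc8  0xff  0xff  0x3f ]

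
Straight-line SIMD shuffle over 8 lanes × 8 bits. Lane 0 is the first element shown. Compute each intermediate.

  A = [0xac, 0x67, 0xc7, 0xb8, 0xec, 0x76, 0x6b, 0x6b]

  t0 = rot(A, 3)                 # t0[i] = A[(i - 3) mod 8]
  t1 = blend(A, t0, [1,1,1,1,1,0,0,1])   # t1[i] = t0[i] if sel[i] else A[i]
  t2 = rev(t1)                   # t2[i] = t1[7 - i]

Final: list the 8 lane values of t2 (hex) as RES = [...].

  t0: 76 6b 6b ac 67 c7 b8 ec
  t1: 76 6b 6b ac 67 76 6b ec
  t2: ec 6b 76 67 ac 6b 6b 76

RES = [0xec, 0x6b, 0x76, 0x67, 0xac, 0x6b, 0x6b, 0x76]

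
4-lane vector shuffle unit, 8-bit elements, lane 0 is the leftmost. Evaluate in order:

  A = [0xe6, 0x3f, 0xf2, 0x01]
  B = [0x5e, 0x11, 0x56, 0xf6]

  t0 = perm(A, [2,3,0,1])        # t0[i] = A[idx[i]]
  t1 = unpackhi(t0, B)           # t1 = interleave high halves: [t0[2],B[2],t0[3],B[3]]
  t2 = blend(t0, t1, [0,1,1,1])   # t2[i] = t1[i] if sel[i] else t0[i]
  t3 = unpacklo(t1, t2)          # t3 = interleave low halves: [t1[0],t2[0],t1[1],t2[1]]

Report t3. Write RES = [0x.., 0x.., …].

→ t0 |f2|01|e6|3f|
→ t1 |e6|56|3f|f6|
→ t2 |f2|56|3f|f6|
→ t3 |e6|f2|56|56|

RES = [ 0xe6  0xf2  0x56  0x56 ]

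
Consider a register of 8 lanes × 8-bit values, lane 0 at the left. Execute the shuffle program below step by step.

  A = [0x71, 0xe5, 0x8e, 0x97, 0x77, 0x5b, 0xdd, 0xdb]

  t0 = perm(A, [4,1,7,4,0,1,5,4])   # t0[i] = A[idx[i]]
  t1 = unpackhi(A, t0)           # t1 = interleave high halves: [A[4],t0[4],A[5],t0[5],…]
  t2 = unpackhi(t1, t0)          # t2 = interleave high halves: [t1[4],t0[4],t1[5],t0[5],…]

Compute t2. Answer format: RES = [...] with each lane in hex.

t0 = [0x77, 0xe5, 0xdb, 0x77, 0x71, 0xe5, 0x5b, 0x77]
t1 = [0x77, 0x71, 0x5b, 0xe5, 0xdd, 0x5b, 0xdb, 0x77]
t2 = [0xdd, 0x71, 0x5b, 0xe5, 0xdb, 0x5b, 0x77, 0x77]

RES = [0xdd, 0x71, 0x5b, 0xe5, 0xdb, 0x5b, 0x77, 0x77]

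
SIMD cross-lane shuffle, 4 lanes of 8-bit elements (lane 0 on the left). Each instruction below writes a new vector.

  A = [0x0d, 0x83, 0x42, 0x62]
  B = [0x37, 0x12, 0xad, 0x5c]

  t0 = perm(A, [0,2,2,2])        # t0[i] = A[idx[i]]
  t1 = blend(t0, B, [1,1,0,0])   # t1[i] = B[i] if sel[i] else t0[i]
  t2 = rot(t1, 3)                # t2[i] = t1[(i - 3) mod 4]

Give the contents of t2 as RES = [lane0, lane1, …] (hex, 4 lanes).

RES = [0x12, 0x42, 0x42, 0x37]

  t0: 0d 42 42 42
  t1: 37 12 42 42
  t2: 12 42 42 37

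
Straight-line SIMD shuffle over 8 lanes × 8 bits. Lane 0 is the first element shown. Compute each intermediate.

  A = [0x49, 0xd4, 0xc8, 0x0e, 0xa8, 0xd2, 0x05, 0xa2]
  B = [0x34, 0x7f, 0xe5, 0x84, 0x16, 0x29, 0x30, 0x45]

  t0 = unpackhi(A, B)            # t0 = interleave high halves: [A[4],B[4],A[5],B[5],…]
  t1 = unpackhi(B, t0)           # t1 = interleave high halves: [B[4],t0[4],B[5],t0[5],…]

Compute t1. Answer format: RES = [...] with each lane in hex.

  t0: a8 16 d2 29 05 30 a2 45
  t1: 16 05 29 30 30 a2 45 45

RES = [0x16, 0x05, 0x29, 0x30, 0x30, 0xa2, 0x45, 0x45]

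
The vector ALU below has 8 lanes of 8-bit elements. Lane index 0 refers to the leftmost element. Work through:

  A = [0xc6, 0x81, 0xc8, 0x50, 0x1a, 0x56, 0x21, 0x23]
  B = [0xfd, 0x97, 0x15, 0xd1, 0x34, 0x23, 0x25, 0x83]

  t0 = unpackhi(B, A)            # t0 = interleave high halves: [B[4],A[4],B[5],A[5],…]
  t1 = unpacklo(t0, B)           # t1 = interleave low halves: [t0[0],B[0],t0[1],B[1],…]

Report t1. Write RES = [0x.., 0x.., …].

RES = [0x34, 0xfd, 0x1a, 0x97, 0x23, 0x15, 0x56, 0xd1]

  t0: 34 1a 23 56 25 21 83 23
  t1: 34 fd 1a 97 23 15 56 d1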